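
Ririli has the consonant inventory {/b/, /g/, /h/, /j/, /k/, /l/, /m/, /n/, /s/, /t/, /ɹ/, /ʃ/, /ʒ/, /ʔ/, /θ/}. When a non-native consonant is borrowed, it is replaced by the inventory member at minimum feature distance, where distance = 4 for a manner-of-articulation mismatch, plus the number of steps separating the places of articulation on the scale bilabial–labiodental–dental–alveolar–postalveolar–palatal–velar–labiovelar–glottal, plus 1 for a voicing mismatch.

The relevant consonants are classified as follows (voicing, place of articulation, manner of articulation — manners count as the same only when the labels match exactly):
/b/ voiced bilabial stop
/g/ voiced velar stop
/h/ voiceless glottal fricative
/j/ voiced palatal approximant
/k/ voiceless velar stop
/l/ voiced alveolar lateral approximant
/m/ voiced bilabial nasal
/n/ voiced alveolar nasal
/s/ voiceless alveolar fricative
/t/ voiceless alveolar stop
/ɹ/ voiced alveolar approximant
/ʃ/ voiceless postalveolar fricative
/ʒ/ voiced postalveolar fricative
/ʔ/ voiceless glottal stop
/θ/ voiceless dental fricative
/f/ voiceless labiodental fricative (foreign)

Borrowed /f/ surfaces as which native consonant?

θ

/θ/ is closest: same manner (fricative), place distance 1 (labiodental→dental), same voicing; total 1. Next closest is /s/ at distance 2.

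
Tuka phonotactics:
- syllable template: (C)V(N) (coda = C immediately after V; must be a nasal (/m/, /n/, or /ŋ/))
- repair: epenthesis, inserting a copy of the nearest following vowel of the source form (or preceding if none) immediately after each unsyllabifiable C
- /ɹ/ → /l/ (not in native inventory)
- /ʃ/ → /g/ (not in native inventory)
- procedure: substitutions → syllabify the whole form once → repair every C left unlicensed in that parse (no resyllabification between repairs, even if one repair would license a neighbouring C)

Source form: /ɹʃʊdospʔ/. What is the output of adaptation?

lʊgʊdosopoʔo

Substitution: /ɹ/ → /l/, /ʃ/ → /g/, giving /lgʊdospʔ/.
Under (C)V(N), the unsyllabifiable consonants are /l/, /s/, /p/, /ʔ/ (only a nasal (/m/, /n/, or /ŋ/) is licensed in coda position; onsets are limited to one consonant).
Inserting the epenthetic vowel yields /l/ → /lʊ/, /s/ → /so/, /p/ → /po/, /ʔ/ → /ʔo/.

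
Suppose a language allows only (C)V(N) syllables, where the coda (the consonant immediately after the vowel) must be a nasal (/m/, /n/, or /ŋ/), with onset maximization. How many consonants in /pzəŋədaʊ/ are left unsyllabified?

Under (C)V(N), the unsyllabifiable consonants are /p/ (only a nasal (/m/, /n/, or /ŋ/) is licensed in coda position; onsets are limited to one consonant).

1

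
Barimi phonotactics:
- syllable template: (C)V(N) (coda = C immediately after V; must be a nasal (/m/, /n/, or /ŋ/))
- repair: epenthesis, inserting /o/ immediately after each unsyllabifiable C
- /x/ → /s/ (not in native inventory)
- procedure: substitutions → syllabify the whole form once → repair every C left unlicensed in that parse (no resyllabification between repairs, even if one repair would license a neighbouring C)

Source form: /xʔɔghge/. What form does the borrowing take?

soʔɔgohoge

Substitution: /x/ → /s/, giving /sʔɔghge/.
Under (C)V(N), the unsyllabifiable consonants are /s/, /g/, /h/ (only a nasal (/m/, /n/, or /ŋ/) is licensed in coda position; onsets are limited to one consonant).
Epenthesis after each stranded consonant: /s/ → /so/, /g/ → /go/, /h/ → /ho/.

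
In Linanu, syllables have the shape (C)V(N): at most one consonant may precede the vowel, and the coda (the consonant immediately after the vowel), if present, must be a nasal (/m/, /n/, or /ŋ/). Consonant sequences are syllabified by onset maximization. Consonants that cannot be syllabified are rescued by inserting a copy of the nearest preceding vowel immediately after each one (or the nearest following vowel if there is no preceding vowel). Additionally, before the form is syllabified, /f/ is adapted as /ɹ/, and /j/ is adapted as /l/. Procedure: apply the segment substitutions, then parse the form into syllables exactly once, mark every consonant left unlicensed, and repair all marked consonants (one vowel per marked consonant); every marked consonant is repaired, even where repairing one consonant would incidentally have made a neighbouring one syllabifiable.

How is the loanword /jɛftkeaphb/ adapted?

lɛɹɛtɛkeapahaba

Substitution: /j/ → /l/, /f/ → /ɹ/, giving /lɛɹtkeaphb/.
Syllabifying with onset maximization leaves /ɹ/, /t/, /p/, /h/, /b/ stranded (only a nasal (/m/, /n/, or /ŋ/) is licensed in coda position; onsets are limited to one consonant).
Inserting the epenthetic vowel yields /ɹ/ → /ɹɛ/, /t/ → /tɛ/, /p/ → /pa/, /h/ → /ha/, /b/ → /ba/.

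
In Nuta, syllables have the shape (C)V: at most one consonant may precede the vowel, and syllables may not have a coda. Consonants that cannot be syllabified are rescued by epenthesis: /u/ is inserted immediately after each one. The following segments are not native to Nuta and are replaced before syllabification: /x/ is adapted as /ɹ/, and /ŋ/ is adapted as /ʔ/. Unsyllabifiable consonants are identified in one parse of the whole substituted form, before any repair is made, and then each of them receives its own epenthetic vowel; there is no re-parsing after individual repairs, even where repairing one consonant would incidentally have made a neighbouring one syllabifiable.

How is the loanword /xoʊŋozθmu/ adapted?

Substitution: /x/ → /ɹ/, /ŋ/ → /ʔ/, giving /ɹoʊʔozθmu/.
Under (C)V, the unsyllabifiable consonants are /z/, /θ/ (no codas are permitted; onsets are limited to one consonant).
Epenthesis after each stranded consonant: /z/ → /zu/, /θ/ → /θu/.

ɹoʊʔozuθumu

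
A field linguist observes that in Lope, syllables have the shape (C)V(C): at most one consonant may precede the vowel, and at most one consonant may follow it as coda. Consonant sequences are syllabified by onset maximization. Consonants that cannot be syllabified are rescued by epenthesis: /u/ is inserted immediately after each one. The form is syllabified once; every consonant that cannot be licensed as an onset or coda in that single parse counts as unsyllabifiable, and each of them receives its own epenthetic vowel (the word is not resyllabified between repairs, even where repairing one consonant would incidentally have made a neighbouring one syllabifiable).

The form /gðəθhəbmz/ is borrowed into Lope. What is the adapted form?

The consonants /g/, /m/, /z/ cannot be parsed into a legal (C)V(C) syllable (at most one coda consonant is licensed; onsets are limited to one consonant).
Inserting the epenthetic vowel yields /g/ → /gu/, /m/ → /mu/, /z/ → /zu/.

guðəθhəbmuzu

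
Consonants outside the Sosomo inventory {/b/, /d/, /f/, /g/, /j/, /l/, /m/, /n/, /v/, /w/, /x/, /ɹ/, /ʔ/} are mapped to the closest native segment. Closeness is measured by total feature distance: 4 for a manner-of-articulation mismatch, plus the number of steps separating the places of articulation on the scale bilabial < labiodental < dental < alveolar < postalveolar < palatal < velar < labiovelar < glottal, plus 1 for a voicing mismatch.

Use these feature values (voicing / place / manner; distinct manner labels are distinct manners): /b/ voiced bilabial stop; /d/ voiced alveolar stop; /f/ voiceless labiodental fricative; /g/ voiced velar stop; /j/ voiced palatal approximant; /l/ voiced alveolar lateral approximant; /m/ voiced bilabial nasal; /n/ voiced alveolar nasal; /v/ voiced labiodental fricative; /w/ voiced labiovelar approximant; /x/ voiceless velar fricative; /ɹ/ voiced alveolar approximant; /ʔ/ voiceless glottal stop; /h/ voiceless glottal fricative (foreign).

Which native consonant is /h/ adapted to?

x

/x/ is closest: same manner (fricative), place distance 2 (glottal→velar), same voicing; total 2. Next closest is /ʔ/ at distance 4.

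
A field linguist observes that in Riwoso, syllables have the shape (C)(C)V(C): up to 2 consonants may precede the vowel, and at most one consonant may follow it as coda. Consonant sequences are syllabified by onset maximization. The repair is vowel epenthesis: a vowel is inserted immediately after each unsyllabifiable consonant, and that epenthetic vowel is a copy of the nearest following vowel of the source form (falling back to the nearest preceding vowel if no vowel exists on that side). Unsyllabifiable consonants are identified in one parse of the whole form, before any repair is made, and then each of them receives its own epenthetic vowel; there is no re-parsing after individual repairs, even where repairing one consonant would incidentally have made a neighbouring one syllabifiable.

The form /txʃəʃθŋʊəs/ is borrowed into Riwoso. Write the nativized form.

təxʃəʃθŋʊəs

Syllabifying with onset maximization leaves /t/ stranded (at most one coda consonant is licensed; onsets may contain at most 2 consonants).
Each unlicensed consonant becomes the onset of a new syllable: /t/ → /tə/.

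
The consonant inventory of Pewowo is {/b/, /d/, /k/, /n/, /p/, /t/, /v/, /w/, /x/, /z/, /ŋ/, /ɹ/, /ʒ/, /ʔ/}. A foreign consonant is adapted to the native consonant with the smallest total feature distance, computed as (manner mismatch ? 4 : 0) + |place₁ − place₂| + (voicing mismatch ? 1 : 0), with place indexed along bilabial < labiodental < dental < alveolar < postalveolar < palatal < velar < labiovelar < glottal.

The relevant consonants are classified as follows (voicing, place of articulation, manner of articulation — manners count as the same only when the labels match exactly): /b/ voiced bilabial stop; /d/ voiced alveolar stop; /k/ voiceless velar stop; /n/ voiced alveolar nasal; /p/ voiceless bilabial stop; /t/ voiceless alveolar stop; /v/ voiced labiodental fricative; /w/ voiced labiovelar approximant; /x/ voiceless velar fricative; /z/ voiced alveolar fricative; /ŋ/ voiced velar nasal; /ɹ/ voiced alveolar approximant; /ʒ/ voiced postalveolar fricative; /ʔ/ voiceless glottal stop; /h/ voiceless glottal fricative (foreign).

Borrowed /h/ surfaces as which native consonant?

x

/x/ is closest: same manner (fricative), place distance 2 (glottal→velar), same voicing; total 2. Next closest is /ʔ/ at distance 4.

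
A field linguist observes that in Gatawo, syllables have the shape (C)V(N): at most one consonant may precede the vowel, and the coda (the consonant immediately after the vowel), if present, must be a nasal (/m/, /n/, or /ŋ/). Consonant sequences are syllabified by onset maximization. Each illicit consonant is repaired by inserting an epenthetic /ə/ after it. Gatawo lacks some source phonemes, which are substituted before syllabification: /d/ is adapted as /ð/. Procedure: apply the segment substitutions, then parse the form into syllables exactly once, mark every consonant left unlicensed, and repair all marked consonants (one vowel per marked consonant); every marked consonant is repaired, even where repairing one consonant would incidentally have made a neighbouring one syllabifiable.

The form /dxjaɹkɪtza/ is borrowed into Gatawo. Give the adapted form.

Substitution: /d/ → /ð/, giving /ðxjaɹkɪtza/.
The consonants /ð/, /x/, /ɹ/, /t/ cannot be parsed into a legal (C)V(N) syllable (only a nasal (/m/, /n/, or /ŋ/) is licensed in coda position; onsets are limited to one consonant).
Each unlicensed consonant becomes the onset of a new syllable: /ð/ → /ðə/, /x/ → /xə/, /ɹ/ → /ɹə/, /t/ → /tə/.

ðəxəjaɹəkɪtəza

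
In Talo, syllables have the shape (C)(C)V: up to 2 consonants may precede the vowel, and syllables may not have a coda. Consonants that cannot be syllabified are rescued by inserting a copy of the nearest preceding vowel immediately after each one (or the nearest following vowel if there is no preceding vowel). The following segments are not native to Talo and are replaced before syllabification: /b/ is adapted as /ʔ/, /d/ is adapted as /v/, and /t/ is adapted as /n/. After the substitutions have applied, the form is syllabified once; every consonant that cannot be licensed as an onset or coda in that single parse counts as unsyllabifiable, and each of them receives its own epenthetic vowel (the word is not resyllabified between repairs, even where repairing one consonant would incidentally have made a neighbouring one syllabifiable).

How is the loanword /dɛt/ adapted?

vɛnɛ

Substitution: /d/ → /v/, /t/ → /n/, giving /vɛn/.
Under (C)(C)V, the unsyllabifiable consonants are /n/ (no codas are permitted; onsets may contain at most 2 consonants).
Each unlicensed consonant becomes the onset of a new syllable: /n/ → /nɛ/.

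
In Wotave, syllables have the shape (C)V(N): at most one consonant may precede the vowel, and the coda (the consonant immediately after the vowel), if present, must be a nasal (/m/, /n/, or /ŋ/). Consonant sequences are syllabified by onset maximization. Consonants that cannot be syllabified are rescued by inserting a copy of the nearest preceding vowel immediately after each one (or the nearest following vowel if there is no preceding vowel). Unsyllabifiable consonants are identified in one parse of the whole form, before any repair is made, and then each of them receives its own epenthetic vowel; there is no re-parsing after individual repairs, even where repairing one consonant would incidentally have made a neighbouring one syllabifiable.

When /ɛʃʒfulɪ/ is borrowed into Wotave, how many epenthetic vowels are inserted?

2

The unsyllabifiable consonants are /ʃ/, /ʒ/; each receives one epenthetic vowel.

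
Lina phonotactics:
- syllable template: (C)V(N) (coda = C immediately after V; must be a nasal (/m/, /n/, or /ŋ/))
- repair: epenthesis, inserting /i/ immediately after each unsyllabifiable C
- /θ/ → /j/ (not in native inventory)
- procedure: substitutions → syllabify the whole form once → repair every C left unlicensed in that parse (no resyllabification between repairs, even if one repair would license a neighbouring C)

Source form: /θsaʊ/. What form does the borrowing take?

Substitution: /θ/ → /j/, giving /jsaʊ/.
Syllabifying with onset maximization leaves /j/ stranded (only a nasal (/m/, /n/, or /ŋ/) is licensed in coda position; onsets are limited to one consonant).
Each unlicensed consonant becomes the onset of a new syllable: /j/ → /ji/.

jisaʊ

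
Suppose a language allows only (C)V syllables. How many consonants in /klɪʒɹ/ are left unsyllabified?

3

Syllabifying with onset maximization leaves /k/, /ʒ/, /ɹ/ stranded (no codas are permitted; onsets are limited to one consonant).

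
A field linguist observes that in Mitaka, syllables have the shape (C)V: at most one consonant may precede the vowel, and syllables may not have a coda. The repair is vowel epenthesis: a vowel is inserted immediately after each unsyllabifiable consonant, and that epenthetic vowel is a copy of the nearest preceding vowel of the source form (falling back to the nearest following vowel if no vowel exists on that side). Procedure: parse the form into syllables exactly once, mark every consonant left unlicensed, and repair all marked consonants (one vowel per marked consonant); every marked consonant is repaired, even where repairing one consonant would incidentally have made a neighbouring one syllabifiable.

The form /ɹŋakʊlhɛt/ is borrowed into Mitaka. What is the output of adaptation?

Syllabifying with onset maximization leaves /ɹ/, /l/, /t/ stranded (no codas are permitted; onsets are limited to one consonant).
Inserting the epenthetic vowel yields /ɹ/ → /ɹa/, /l/ → /lʊ/, /t/ → /tɛ/.

ɹaŋakʊlʊhɛtɛ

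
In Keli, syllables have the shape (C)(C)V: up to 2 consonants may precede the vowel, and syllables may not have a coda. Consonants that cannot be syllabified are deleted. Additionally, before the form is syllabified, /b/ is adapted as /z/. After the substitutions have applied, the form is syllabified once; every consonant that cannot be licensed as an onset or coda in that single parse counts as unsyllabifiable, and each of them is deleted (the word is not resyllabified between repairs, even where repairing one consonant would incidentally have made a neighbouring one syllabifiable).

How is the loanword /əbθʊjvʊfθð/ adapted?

əzθʊjvʊ

Substitution: /b/ → /z/, giving /əzθʊjvʊfθð/.
The consonants /f/, /θ/, /ð/ cannot be parsed into a legal (C)(C)V syllable (no codas are permitted; onsets may contain at most 2 consonants).
Each unlicensed consonant is deleted: /f/, /θ/, /ð/.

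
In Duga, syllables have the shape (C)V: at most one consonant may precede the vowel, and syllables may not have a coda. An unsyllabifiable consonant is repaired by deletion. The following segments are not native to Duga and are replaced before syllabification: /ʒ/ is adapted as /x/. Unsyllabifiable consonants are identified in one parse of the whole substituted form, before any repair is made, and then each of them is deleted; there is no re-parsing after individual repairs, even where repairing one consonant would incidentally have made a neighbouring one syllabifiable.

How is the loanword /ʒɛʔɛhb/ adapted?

Substitution: /ʒ/ → /x/, giving /xɛʔɛhb/.
Under (C)V, the unsyllabifiable consonants are /h/, /b/ (no codas are permitted; onsets are limited to one consonant).
Deleting the stranded consonants removes /h/, /b/.

xɛʔɛ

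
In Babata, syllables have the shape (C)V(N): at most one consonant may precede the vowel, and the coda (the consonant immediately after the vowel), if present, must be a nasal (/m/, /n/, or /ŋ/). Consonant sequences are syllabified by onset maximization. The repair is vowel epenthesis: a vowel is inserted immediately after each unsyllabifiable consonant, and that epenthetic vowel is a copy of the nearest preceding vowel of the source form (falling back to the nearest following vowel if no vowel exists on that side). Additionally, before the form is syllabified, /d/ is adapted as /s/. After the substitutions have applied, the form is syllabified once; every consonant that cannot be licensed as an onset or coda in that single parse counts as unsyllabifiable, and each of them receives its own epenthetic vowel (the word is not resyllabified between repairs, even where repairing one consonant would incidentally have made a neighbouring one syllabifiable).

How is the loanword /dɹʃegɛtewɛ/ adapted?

seɹeʃegɛtewɛ

Substitution: /d/ → /s/, giving /sɹʃegɛtewɛ/.
Under (C)V(N), the unsyllabifiable consonants are /s/, /ɹ/ (only a nasal (/m/, /n/, or /ŋ/) is licensed in coda position; onsets are limited to one consonant).
Epenthesis after each stranded consonant: /s/ → /se/, /ɹ/ → /ɹe/.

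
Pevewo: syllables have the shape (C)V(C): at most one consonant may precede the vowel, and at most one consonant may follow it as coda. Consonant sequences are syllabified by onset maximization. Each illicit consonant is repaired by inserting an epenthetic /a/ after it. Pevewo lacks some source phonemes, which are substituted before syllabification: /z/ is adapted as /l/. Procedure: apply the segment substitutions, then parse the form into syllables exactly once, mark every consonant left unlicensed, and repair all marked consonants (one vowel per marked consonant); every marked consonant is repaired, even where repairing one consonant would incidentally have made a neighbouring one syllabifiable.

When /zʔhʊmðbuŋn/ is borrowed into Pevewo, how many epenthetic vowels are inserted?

4

After substitution the input is /lʔhʊmðbuŋn/.
The unsyllabifiable consonants are /l/, /ʔ/, /ð/, /n/; each receives one epenthetic vowel.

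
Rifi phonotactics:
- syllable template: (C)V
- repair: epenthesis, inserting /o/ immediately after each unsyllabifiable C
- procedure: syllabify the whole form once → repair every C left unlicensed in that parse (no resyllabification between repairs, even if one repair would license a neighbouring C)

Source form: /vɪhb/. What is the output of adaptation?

Under (C)V, the unsyllabifiable consonants are /h/, /b/ (no codas are permitted; onsets are limited to one consonant).
Inserting the epenthetic vowel yields /h/ → /ho/, /b/ → /bo/.

vɪhobo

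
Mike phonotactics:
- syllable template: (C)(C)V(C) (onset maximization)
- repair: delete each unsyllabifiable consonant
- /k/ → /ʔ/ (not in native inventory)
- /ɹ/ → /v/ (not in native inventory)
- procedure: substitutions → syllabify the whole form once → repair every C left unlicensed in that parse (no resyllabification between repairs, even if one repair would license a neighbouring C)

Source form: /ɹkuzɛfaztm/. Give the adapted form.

vʔuzɛfaz

Substitution: /ɹ/ → /v/, /k/ → /ʔ/, giving /vʔuzɛfaztm/.
Under (C)(C)V(C), the unsyllabifiable consonants are /t/, /m/ (at most one coda consonant is licensed; onsets may contain at most 2 consonants).
Deleting the stranded consonants removes /t/, /m/.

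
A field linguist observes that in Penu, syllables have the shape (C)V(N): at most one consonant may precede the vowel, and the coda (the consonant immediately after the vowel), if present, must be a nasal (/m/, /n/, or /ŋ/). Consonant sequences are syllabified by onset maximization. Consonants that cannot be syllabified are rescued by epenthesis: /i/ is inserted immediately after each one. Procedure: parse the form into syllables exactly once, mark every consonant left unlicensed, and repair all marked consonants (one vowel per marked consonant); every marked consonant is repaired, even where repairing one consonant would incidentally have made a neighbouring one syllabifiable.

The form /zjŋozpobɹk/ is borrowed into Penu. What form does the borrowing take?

Syllabifying with onset maximization leaves /z/, /j/, /z/, /b/, /ɹ/, /k/ stranded (only a nasal (/m/, /n/, or /ŋ/) is licensed in coda position; onsets are limited to one consonant).
Epenthesis after each stranded consonant: /z/ → /zi/, /j/ → /ji/, /z/ → /zi/, /b/ → /bi/, /ɹ/ → /ɹi/, /k/ → /ki/.

zijiŋozipobiɹiki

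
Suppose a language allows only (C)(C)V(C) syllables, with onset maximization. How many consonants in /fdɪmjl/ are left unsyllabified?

Under (C)(C)V(C), the unsyllabifiable consonants are /j/, /l/ (at most one coda consonant is licensed; onsets may contain at most 2 consonants).

2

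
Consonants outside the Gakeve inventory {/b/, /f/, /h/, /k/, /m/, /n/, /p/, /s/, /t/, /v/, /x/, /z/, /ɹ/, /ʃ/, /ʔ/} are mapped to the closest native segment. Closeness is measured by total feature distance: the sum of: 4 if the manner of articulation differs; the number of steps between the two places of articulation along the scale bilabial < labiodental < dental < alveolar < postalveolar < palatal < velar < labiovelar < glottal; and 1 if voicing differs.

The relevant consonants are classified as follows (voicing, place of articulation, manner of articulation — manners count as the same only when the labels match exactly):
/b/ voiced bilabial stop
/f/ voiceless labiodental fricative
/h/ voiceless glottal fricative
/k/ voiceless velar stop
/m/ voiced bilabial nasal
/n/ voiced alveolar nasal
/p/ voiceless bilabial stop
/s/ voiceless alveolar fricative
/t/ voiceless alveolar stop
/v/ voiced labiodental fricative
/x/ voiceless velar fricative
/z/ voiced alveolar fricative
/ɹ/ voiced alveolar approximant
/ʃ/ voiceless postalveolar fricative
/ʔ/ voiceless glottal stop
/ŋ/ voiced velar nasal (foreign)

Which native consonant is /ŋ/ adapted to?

n

/n/ is closest: same manner (nasal), place distance 3 (velar→alveolar), same voicing; total 3. Next closest is /k/ at distance 5.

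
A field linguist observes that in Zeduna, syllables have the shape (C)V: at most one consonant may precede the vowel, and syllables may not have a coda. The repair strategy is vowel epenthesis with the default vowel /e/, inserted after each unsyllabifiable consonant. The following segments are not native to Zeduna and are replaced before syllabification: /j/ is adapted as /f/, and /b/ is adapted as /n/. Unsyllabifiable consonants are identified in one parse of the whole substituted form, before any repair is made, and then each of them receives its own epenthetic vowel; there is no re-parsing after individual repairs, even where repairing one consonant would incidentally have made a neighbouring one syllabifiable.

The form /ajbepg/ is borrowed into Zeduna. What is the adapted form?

Substitution: /j/ → /f/, /b/ → /n/, giving /afnepg/.
Syllabifying with onset maximization leaves /f/, /p/, /g/ stranded (no codas are permitted; onsets are limited to one consonant).
Epenthesis after each stranded consonant: /f/ → /fe/, /p/ → /pe/, /g/ → /ge/.

afenepege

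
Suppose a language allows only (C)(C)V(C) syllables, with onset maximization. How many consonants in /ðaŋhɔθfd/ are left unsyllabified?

The consonants /f/, /d/ cannot be parsed into a legal (C)(C)V(C) syllable (at most one coda consonant is licensed; onsets may contain at most 2 consonants).

2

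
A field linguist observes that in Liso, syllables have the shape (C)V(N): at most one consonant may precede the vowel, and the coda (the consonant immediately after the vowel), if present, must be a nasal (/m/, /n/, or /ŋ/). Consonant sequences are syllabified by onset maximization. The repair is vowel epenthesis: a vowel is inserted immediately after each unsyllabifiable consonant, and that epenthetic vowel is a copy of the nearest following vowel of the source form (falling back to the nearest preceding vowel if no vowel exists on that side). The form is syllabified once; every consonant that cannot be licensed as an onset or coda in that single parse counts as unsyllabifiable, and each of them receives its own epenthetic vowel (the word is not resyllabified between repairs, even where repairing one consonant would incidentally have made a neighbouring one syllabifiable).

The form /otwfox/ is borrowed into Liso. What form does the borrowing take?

Syllabifying with onset maximization leaves /t/, /w/, /x/ stranded (only a nasal (/m/, /n/, or /ŋ/) is licensed in coda position; onsets are limited to one consonant).
Epenthesis after each stranded consonant: /t/ → /to/, /w/ → /wo/, /x/ → /xo/.

otowofoxo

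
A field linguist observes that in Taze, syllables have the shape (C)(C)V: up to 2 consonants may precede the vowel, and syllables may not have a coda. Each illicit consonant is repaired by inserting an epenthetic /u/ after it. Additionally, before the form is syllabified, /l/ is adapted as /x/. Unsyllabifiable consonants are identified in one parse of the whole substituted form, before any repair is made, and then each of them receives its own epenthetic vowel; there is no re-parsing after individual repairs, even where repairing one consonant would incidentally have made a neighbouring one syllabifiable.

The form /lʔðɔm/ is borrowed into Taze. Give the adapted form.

xuʔðɔmu

Substitution: /l/ → /x/, giving /xʔðɔm/.
The consonants /x/, /m/ cannot be parsed into a legal (C)(C)V syllable (no codas are permitted; onsets may contain at most 2 consonants).
Each unlicensed consonant becomes the onset of a new syllable: /x/ → /xu/, /m/ → /mu/.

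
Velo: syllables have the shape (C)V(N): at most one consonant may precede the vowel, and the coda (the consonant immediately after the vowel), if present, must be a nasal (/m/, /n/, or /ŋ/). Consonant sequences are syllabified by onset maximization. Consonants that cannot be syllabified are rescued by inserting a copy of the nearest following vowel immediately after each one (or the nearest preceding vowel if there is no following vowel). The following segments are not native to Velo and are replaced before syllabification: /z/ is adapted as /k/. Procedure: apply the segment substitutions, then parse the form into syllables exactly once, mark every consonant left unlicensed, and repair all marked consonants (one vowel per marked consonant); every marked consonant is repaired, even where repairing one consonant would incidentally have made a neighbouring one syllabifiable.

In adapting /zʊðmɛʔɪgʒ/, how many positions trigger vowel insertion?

3

After substitution the input is /kʊðmɛʔɪgʒ/.
The unsyllabifiable consonants are /ð/, /g/, /ʒ/; each receives one epenthetic vowel.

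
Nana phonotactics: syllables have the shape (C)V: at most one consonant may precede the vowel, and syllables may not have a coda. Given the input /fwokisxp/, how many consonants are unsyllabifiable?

4

The consonants /f/, /s/, /x/, /p/ cannot be parsed into a legal (C)V syllable (no codas are permitted; onsets are limited to one consonant).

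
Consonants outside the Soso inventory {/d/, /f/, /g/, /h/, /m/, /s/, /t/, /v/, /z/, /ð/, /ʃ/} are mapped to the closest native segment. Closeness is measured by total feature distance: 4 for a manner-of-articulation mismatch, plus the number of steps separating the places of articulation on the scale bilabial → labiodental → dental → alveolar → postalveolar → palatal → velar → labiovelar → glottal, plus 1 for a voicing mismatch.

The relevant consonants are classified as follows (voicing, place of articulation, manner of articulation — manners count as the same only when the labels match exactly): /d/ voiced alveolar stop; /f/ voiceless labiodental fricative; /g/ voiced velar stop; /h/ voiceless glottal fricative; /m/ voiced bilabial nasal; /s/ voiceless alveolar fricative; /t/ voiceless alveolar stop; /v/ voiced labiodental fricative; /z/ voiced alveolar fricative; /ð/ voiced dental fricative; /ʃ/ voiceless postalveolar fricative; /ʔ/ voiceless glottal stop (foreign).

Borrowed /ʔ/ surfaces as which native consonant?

g

/g/ is closest: same manner (stop), place distance 2 (glottal→velar), voicing differs (+1); total 3. Next closest is /h/ at distance 4.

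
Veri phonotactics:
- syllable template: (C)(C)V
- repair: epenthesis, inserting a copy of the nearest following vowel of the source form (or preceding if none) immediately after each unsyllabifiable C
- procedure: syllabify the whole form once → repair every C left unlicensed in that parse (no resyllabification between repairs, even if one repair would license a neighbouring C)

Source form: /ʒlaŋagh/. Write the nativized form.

ʒlaŋagaha

The consonants /g/, /h/ cannot be parsed into a legal (C)(C)V syllable (no codas are permitted; onsets may contain at most 2 consonants).
Epenthesis after each stranded consonant: /g/ → /ga/, /h/ → /ha/.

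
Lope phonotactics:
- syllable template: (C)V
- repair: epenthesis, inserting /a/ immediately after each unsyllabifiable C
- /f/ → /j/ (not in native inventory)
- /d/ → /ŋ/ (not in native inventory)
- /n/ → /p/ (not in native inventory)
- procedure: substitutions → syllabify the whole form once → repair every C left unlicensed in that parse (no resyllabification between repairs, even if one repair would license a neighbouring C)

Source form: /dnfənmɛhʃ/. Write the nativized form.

ŋapajəpamɛhaʃa

Substitution: /d/ → /ŋ/, /n/ → /p/, /f/ → /j/, giving /ŋpjəpmɛhʃ/.
Syllabifying with onset maximization leaves /ŋ/, /p/, /p/, /h/, /ʃ/ stranded (no codas are permitted; onsets are limited to one consonant).
Epenthesis after each stranded consonant: /ŋ/ → /ŋa/, /p/ → /pa/, /p/ → /pa/, /h/ → /ha/, /ʃ/ → /ʃa/.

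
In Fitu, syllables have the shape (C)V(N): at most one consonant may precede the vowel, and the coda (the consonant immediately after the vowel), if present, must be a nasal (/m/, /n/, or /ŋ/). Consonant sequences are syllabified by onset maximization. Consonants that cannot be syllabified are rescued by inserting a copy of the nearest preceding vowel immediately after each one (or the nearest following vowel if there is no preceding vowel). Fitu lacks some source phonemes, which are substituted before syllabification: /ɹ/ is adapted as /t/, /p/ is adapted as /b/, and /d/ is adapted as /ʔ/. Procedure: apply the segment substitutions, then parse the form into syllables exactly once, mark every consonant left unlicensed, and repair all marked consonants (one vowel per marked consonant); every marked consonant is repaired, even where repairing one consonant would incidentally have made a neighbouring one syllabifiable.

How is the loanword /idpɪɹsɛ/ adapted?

Substitution: /d/ → /ʔ/, /p/ → /b/, /ɹ/ → /t/, giving /iʔbɪtsɛ/.
Syllabifying with onset maximization leaves /ʔ/, /t/ stranded (only a nasal (/m/, /n/, or /ŋ/) is licensed in coda position; onsets are limited to one consonant).
Each unlicensed consonant becomes the onset of a new syllable: /ʔ/ → /ʔi/, /t/ → /tɪ/.

iʔibɪtɪsɛ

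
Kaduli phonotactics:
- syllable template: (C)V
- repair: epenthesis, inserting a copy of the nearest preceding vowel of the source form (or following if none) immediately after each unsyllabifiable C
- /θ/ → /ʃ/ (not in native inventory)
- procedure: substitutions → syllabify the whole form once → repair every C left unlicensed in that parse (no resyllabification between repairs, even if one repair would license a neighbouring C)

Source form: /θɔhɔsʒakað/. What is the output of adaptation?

Substitution: /θ/ → /ʃ/, giving /ʃɔhɔsʒakað/.
Syllabifying with onset maximization leaves /s/, /ð/ stranded (no codas are permitted; onsets are limited to one consonant).
Inserting the epenthetic vowel yields /s/ → /sɔ/, /ð/ → /ða/.

ʃɔhɔsɔʒakaða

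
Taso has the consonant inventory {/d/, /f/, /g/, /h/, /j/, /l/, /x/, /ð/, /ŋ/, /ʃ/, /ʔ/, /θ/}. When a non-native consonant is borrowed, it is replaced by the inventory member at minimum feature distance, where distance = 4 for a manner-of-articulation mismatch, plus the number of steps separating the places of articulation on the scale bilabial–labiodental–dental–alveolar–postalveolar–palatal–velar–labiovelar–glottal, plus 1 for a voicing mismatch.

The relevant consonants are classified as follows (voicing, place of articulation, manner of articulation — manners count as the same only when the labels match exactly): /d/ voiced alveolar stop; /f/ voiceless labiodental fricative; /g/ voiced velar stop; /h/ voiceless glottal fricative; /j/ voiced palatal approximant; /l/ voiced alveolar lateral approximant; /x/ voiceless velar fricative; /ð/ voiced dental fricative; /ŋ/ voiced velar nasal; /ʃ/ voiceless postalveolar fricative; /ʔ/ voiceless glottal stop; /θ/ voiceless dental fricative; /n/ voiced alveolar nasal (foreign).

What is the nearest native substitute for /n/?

/ŋ/ is closest: same manner (nasal), place distance 3 (alveolar→velar), same voicing; total 3. Next closest is /d/ at distance 4.

ŋ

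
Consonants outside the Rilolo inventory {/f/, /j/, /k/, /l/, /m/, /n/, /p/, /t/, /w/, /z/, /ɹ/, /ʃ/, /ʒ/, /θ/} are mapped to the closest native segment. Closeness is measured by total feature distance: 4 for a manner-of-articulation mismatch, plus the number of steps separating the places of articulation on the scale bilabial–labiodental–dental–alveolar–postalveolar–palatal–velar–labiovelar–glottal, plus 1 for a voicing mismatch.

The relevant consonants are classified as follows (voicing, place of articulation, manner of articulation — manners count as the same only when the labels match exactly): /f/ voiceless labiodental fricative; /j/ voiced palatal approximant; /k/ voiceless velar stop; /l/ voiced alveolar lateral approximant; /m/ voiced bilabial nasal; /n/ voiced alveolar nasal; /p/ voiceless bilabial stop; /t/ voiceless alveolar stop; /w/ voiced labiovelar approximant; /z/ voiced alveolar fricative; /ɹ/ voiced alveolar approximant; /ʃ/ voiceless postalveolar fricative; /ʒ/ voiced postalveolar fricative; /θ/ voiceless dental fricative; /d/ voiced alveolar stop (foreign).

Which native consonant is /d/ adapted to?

t

/t/ is closest: same manner (stop), place distance 0 (alveolar→alveolar), voicing differs (+1); total 1. Next closest is /k/ at distance 4.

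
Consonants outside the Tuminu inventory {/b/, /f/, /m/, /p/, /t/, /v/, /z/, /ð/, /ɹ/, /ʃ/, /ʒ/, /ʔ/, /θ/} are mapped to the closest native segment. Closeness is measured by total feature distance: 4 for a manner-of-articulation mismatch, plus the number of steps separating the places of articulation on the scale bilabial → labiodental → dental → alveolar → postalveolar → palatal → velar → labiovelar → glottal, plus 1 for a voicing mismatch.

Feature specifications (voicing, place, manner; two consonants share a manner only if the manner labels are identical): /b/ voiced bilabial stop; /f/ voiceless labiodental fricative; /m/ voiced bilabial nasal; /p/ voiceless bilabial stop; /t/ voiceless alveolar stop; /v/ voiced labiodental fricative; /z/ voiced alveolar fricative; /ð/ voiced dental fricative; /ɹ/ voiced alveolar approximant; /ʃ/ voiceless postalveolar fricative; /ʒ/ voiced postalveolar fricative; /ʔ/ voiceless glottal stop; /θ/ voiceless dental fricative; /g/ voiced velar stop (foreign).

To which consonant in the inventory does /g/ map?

ʔ

/ʔ/ is closest: same manner (stop), place distance 2 (velar→glottal), voicing differs (+1); total 3. Next closest is /t/ at distance 4.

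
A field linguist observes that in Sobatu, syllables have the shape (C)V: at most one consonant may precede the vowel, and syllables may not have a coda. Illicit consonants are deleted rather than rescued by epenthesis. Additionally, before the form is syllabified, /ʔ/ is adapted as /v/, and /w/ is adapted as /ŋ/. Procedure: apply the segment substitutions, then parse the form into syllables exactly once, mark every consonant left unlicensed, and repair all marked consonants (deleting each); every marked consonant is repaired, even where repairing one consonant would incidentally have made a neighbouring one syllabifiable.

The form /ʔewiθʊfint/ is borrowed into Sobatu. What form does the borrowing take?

Substitution: /ʔ/ → /v/, /w/ → /ŋ/, giving /veŋiθʊfint/.
The consonants /n/, /t/ cannot be parsed into a legal (C)V syllable (no codas are permitted; onsets are limited to one consonant).
Each unlicensed consonant is deleted: /n/, /t/.

veŋiθʊfi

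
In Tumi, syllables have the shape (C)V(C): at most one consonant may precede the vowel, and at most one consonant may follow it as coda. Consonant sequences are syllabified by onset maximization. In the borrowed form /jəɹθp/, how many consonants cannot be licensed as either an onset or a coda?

2

Under (C)V(C), the unsyllabifiable consonants are /θ/, /p/ (at most one coda consonant is licensed; onsets are limited to one consonant).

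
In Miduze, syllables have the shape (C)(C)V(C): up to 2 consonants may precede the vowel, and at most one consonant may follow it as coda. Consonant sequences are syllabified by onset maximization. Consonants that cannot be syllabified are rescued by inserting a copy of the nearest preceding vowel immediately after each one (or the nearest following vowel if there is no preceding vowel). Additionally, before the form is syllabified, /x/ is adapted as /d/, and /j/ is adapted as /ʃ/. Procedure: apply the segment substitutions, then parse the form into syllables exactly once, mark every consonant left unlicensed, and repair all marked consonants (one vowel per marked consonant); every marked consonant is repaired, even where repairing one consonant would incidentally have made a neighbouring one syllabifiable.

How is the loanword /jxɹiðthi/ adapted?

ʃidɹiðthi

Substitution: /j/ → /ʃ/, /x/ → /d/, giving /ʃdɹiðthi/.
The consonants /ʃ/ cannot be parsed into a legal (C)(C)V(C) syllable (at most one coda consonant is licensed; onsets may contain at most 2 consonants).
Inserting the epenthetic vowel yields /ʃ/ → /ʃi/.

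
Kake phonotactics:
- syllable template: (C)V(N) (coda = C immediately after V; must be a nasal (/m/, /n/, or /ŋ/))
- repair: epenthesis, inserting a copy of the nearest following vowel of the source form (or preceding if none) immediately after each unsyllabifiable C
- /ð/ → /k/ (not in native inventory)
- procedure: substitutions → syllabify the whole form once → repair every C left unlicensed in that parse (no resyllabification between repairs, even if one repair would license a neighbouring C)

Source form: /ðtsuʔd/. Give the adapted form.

kutusuʔudu

Substitution: /ð/ → /k/, giving /ktsuʔd/.
The consonants /k/, /t/, /ʔ/, /d/ cannot be parsed into a legal (C)V(N) syllable (only a nasal (/m/, /n/, or /ŋ/) is licensed in coda position; onsets are limited to one consonant).
Inserting the epenthetic vowel yields /k/ → /ku/, /t/ → /tu/, /ʔ/ → /ʔu/, /d/ → /du/.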